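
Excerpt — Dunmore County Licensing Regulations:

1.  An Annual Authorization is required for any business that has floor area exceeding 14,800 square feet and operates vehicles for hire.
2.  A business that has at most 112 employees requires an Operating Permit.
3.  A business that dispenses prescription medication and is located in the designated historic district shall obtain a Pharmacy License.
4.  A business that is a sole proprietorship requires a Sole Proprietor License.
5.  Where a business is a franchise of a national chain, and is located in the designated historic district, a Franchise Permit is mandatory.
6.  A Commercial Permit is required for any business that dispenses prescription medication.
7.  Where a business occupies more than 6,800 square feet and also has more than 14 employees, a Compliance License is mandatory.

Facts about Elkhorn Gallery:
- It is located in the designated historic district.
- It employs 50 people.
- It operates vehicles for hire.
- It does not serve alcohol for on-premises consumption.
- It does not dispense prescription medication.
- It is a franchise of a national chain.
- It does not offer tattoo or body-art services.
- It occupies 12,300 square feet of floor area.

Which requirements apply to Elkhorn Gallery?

1. floor area 12,300 square feet ≤ 14,800 square feet; operates vehicles for hire → Annual Authorization not required.
2. employees 50 ≤ 112 → Operating Permit required.
3. does not dispense prescription medication; is located in the designated historic district → Pharmacy License not required.
4. is a franchise of a national chain (not: is a sole proprietorship) → Sole Proprietor License not required.
5. is a franchise of a national chain; is located in the designated historic district → Franchise Permit required.
6. does not dispense prescription medication → Commercial Permit not required.
7. floor area 12,300 square feet > 6,800 square feet; employees 50 > 14 → Compliance License required.

Compliance License, Franchise Permit, Operating Permit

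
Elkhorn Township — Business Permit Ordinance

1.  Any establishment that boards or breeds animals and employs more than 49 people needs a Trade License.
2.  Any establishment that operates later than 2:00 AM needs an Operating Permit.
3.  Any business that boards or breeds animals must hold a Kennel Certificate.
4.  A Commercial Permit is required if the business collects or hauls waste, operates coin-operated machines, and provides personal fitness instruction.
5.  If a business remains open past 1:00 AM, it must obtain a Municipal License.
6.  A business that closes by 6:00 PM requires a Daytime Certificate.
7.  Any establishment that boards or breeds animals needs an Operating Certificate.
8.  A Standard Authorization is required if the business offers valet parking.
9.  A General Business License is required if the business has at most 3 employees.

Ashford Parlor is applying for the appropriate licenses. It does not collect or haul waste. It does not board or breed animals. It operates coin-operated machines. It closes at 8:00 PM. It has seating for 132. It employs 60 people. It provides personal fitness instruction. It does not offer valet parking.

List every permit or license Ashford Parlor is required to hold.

None

1. does not board or breed animals; employees 60 > 49 → Trade License not required.
2. closes 8:00 PM, at/before 2:00 AM → Operating Permit not required.
3. does not board or breed animals → Kennel Certificate not required.
4. does not collect or haul waste; operates coin-operated machines; provides personal fitness instruction → Commercial Permit not required.
5. closes 8:00 PM, at/before 1:00 AM → Municipal License not required.
6. closes 8:00 PM, after 6:00 PM → Daytime Certificate not required.
7. does not board or breed animals → Operating Certificate not required.
8. does not offer valet parking → Standard Authorization not required.
9. employees 60 > 3 → General Business License not required.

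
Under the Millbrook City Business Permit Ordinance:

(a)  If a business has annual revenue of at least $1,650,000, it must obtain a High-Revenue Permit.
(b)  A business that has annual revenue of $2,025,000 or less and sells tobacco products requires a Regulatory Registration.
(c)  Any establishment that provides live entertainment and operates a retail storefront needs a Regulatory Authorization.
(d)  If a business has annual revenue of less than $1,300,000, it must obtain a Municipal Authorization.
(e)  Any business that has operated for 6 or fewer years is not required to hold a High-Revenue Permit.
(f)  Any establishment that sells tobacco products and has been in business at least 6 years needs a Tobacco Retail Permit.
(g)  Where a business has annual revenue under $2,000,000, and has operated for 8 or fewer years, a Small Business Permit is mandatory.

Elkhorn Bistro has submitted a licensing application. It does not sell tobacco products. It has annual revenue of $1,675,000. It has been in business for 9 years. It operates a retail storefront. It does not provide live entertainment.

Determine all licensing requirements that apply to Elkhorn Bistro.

High-Revenue Permit

(a) revenue $1,675,000 ≥ $1,650,000 → High-Revenue Permit required.
(b) revenue $1,675,000 ≤ $2,025,000; does not sell tobacco products → Regulatory Registration not required.
(c) does not provide live entertainment; operates a retail storefront → Regulatory Authorization not required.
(d) revenue $1,675,000 ≥ $1,300,000 → Municipal Authorization not required.
(e) years in business 9 > 6 → High-Revenue Permit exemption does not apply.
(f) does not sell tobacco products; years in business 9 ≥ 6 → Tobacco Retail Permit not required.
(g) revenue $1,675,000 < $2,000,000; years in business 9 > 8 → Small Business Permit not required.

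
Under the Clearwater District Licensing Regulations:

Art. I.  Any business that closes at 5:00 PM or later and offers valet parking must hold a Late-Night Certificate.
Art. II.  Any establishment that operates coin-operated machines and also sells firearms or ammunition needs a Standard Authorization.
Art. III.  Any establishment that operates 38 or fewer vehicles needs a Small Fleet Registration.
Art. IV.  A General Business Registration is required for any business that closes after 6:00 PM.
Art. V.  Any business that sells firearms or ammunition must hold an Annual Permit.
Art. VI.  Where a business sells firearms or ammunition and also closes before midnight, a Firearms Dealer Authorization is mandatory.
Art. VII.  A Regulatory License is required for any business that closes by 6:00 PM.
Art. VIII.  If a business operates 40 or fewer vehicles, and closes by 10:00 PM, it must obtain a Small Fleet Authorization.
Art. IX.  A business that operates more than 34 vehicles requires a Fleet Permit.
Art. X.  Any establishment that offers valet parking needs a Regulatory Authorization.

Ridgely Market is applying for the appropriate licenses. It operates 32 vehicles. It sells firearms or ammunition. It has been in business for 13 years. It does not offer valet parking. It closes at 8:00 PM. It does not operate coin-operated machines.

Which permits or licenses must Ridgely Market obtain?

Annual Permit, Firearms Dealer Authorization, General Business Registration, Small Fleet Authorization, Small Fleet Registration

Art. I. closes 8:00 PM, after 5:00 PM; does not offer valet parking → Late-Night Certificate not required.
Art. II. does not operate coin-operated machines; sells firearms or ammunition → Standard Authorization not required.
Art. III. vehicles 32 ≤ 38 → Small Fleet Registration required.
Art. IV. closes 8:00 PM, after 6:00 PM → General Business Registration required.
Art. V. sells firearms or ammunition → Annual Permit required.
Art. VI. sells firearms or ammunition; closes 8:00 PM, at/before midnight → Firearms Dealer Authorization required.
Art. VII. closes 8:00 PM, after 6:00 PM → Regulatory License not required.
Art. VIII. vehicles 32 ≤ 40; closes 8:00 PM, at/before 10:00 PM → Small Fleet Authorization required.
Art. IX. vehicles 32 ≤ 34 → Fleet Permit not required.
Art. X. does not offer valet parking → Regulatory Authorization not required.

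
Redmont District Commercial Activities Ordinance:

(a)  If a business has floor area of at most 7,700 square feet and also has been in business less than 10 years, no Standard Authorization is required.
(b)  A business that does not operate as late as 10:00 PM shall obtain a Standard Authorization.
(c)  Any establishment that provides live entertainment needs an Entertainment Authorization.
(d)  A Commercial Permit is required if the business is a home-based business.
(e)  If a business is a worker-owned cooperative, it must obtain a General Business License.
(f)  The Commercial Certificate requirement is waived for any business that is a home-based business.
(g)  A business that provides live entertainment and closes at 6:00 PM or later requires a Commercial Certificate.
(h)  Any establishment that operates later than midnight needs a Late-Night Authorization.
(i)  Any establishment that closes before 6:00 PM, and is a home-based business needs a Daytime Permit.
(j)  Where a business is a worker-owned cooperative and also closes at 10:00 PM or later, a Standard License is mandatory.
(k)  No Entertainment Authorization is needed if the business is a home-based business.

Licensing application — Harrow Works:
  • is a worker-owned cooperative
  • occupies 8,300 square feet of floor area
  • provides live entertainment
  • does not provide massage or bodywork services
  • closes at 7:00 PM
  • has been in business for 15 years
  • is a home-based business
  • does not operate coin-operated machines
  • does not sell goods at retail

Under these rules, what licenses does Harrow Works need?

(a) floor area 8,300 square feet > 7,700 square feet; years in business 15 ≥ 10 → Standard Authorization exemption does not apply.
(b) closes 7:00 PM, at/before 10:00 PM → Standard Authorization required.
(c) provides live entertainment → Entertainment Authorization required.
(d) is a home-based business → Commercial Permit required.
(e) is a worker-owned cooperative → General Business License required.
(f) is a home-based business → exempt from Commercial Certificate.
(g) provides live entertainment; closes 7:00 PM, after 6:00 PM → Commercial Certificate required.
(h) closes 7:00 PM, at/before midnight → Late-Night Authorization not required.
(i) closes 7:00 PM, after 6:00 PM; is a home-based business → Daytime Permit not required.
(j) is a worker-owned cooperative; closes 7:00 PM, at/before 10:00 PM → Standard License not required.
(k) is a home-based business → exempt from Entertainment Authorization.

Commercial Permit, General Business License, Standard Authorization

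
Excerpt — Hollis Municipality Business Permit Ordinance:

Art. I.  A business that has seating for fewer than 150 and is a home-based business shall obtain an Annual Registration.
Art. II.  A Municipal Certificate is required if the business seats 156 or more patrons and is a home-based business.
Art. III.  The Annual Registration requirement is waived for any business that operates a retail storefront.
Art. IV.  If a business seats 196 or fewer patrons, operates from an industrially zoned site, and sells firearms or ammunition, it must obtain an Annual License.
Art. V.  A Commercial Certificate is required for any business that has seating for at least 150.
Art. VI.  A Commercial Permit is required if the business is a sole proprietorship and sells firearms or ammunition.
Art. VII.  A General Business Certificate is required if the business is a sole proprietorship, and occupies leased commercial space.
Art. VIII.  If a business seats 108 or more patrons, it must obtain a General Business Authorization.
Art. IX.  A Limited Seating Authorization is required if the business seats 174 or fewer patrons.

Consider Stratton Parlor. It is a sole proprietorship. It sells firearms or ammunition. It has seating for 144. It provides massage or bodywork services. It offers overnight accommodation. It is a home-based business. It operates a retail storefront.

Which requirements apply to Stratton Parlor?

Art. I. seating 144 < 150; is a home-based business → Annual Registration required.
Art. II. seating 144 < 156; is a home-based business → Municipal Certificate not required.
Art. III. operates a retail storefront → exempt from Annual Registration.
Art. IV. seating 144 ≤ 196; is a home-based business (not: operates from an industrially zoned site); sells firearms or ammunition → Annual License not required.
Art. V. seating 144 < 150 → Commercial Certificate not required.
Art. VI. is a sole proprietorship; sells firearms or ammunition → Commercial Permit required.
Art. VII. is a sole proprietorship; is a home-based business (not: occupies leased commercial space) → General Business Certificate not required.
Art. VIII. seating 144 ≥ 108 → General Business Authorization required.
Art. IX. seating 144 ≤ 174 → Limited Seating Authorization required.

Commercial Permit, General Business Authorization, Limited Seating Authorization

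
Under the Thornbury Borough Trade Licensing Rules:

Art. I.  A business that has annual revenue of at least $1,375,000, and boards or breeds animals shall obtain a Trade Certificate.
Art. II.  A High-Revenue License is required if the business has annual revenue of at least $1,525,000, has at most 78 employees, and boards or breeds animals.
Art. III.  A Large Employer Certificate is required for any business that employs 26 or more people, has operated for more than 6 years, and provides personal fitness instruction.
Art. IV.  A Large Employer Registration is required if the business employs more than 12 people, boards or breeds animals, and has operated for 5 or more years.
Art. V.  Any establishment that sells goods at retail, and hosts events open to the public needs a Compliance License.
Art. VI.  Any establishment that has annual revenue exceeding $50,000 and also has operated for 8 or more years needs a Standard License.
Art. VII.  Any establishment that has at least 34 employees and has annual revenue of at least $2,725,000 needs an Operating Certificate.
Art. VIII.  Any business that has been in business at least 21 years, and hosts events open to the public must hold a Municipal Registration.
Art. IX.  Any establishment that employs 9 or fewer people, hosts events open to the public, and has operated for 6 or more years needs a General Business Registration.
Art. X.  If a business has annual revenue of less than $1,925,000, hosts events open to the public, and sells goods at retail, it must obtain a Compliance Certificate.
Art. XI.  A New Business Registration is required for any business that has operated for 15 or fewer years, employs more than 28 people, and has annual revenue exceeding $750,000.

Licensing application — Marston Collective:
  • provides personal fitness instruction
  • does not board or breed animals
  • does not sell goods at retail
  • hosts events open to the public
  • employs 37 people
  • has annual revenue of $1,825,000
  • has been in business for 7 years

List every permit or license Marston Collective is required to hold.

Large Employer Certificate, New Business Registration

Art. I. revenue $1,825,000 ≥ $1,375,000; does not board or breed animals → Trade Certificate not required.
Art. II. revenue $1,825,000 ≥ $1,525,000; employees 37 ≤ 78; does not board or breed animals → High-Revenue License not required.
Art. III. employees 37 ≥ 26; years in business 7 > 6; provides personal fitness instruction → Large Employer Certificate required.
Art. IV. employees 37 > 12; does not board or breed animals; years in business 7 ≥ 5 → Large Employer Registration not required.
Art. V. does not sell goods at retail; hosts events open to the public → Compliance License not required.
Art. VI. revenue $1,825,000 > $50,000; years in business 7 < 8 → Standard License not required.
Art. VII. employees 37 ≥ 34; revenue $1,825,000 < $2,725,000 → Operating Certificate not required.
Art. VIII. years in business 7 < 21; hosts events open to the public → Municipal Registration not required.
Art. IX. employees 37 > 9; hosts events open to the public; years in business 7 ≥ 6 → General Business Registration not required.
Art. X. revenue $1,825,000 < $1,925,000; hosts events open to the public; does not sell goods at retail → Compliance Certificate not required.
Art. XI. years in business 7 ≤ 15; employees 37 > 28; revenue $1,825,000 > $750,000 → New Business Registration required.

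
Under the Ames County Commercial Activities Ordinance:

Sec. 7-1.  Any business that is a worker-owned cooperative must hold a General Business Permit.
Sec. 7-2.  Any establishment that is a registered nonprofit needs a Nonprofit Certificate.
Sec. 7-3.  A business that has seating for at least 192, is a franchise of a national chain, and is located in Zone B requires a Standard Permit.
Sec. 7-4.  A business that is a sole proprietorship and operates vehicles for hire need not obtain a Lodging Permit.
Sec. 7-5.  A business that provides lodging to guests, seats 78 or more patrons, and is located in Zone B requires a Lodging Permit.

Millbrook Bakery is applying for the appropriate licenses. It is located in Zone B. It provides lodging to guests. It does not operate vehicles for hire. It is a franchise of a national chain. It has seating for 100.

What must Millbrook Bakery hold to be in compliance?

Lodging Permit

Sec. 7-1. is a franchise of a national chain (not: is a worker-owned cooperative) → General Business Permit not required.
Sec. 7-2. is a franchise of a national chain (not: is a registered nonprofit) → Nonprofit Certificate not required.
Sec. 7-3. seating 100 < 192; is a franchise of a national chain; is located in Zone B → Standard Permit not required.
Sec. 7-4. is a franchise of a national chain (not: is a sole proprietorship); does not operate vehicles for hire → Lodging Permit exemption does not apply.
Sec. 7-5. provides lodging to guests; seating 100 ≥ 78; is located in Zone B → Lodging Permit required.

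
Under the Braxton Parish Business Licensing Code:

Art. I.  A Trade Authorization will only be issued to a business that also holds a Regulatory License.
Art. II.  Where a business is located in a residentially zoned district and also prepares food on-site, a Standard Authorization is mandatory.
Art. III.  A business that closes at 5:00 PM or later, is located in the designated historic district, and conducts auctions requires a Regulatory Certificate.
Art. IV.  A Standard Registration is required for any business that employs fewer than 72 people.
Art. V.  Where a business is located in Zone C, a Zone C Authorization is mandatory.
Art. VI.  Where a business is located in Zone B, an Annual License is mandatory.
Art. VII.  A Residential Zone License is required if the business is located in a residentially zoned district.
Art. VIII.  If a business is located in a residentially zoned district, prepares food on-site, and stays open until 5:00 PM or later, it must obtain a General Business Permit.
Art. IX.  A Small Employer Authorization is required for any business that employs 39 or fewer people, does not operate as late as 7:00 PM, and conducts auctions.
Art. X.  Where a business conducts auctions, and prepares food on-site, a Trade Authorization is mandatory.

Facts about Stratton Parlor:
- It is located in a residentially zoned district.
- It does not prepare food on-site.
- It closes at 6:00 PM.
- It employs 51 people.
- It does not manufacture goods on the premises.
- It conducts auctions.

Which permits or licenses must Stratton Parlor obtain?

Art. I. Trade Authorization is not required → no effect.
Art. II. is located in a residentially zoned district; does not prepare food on-site → Standard Authorization not required.
Art. III. closes 6:00 PM, after 5:00 PM; is located in a residentially zoned district (not: is located in the designated historic district); conducts auctions → Regulatory Certificate not required.
Art. IV. employees 51 < 72 → Standard Registration required.
Art. V. is located in a residentially zoned district (not: is located in Zone C) → Zone C Authorization not required.
Art. VI. is located in a residentially zoned district (not: is located in Zone B) → Annual License not required.
Art. VII. is located in a residentially zoned district → Residential Zone License required.
Art. VIII. is located in a residentially zoned district; does not prepare food on-site; closes 6:00 PM, after 5:00 PM → General Business Permit not required.
Art. IX. employees 51 > 39; closes 6:00 PM, at/before 7:00 PM; conducts auctions → Small Employer Authorization not required.
Art. X. conducts auctions; does not prepare food on-site → Trade Authorization not required.

Residential Zone License, Standard Registration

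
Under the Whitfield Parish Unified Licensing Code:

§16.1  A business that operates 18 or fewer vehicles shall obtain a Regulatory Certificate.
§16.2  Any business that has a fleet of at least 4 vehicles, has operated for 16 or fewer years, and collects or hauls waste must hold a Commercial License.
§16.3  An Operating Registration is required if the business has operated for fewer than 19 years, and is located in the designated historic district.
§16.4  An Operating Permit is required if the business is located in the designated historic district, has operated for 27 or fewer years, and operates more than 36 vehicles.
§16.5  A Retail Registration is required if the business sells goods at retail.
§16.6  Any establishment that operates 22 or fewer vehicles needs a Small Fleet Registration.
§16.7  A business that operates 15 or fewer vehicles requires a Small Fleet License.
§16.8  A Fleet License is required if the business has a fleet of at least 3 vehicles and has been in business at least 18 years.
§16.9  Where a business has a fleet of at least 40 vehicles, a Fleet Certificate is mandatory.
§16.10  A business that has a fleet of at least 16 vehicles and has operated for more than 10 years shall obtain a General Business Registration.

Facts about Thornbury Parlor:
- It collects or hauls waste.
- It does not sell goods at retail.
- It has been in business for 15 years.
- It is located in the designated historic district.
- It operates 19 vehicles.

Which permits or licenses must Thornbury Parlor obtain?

Commercial License, General Business Registration, Operating Registration, Small Fleet Registration

§16.1 vehicles 19 > 18 → Regulatory Certificate not required.
§16.2 vehicles 19 ≥ 4; years in business 15 ≤ 16; collects or hauls waste → Commercial License required.
§16.3 years in business 15 < 19; is located in the designated historic district → Operating Registration required.
§16.4 is located in the designated historic district; years in business 15 ≤ 27; vehicles 19 ≤ 36 → Operating Permit not required.
§16.5 does not sell goods at retail → Retail Registration not required.
§16.6 vehicles 19 ≤ 22 → Small Fleet Registration required.
§16.7 vehicles 19 > 15 → Small Fleet License not required.
§16.8 vehicles 19 ≥ 3; years in business 15 < 18 → Fleet License not required.
§16.9 vehicles 19 < 40 → Fleet Certificate not required.
§16.10 vehicles 19 ≥ 16; years in business 15 > 10 → General Business Registration required.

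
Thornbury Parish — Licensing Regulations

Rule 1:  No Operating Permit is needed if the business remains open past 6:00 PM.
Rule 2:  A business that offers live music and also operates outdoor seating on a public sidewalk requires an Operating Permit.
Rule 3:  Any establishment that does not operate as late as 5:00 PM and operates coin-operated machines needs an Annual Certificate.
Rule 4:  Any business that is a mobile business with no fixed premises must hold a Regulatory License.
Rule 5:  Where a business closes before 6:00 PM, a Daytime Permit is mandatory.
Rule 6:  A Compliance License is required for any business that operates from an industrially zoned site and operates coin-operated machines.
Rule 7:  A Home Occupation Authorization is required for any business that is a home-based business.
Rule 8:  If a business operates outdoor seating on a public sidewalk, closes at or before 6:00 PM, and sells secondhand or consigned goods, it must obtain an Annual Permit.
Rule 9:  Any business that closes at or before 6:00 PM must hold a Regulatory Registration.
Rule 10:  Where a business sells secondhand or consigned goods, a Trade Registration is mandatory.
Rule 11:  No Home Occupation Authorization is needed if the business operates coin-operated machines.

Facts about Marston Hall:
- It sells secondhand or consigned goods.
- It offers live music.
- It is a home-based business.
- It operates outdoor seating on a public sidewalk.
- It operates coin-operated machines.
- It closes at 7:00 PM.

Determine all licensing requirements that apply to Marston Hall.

Trade Registration

Rule 1: closes 7:00 PM, after 6:00 PM → exempt from Operating Permit.
Rule 2: offers live music; operates outdoor seating on a public sidewalk → Operating Permit required.
Rule 3: closes 7:00 PM, after 5:00 PM; operates coin-operated machines → Annual Certificate not required.
Rule 4: is a home-based business (not: is a mobile business with no fixed premises) → Regulatory License not required.
Rule 5: closes 7:00 PM, after 6:00 PM → Daytime Permit not required.
Rule 6: is a home-based business (not: operates from an industrially zoned site); operates coin-operated machines → Compliance License not required.
Rule 7: is a home-based business → Home Occupation Authorization required.
Rule 8: operates outdoor seating on a public sidewalk; closes 7:00 PM, after 6:00 PM; sells secondhand or consigned goods → Annual Permit not required.
Rule 9: closes 7:00 PM, after 6:00 PM → Regulatory Registration not required.
Rule 10: sells secondhand or consigned goods → Trade Registration required.
Rule 11: operates coin-operated machines → exempt from Home Occupation Authorization.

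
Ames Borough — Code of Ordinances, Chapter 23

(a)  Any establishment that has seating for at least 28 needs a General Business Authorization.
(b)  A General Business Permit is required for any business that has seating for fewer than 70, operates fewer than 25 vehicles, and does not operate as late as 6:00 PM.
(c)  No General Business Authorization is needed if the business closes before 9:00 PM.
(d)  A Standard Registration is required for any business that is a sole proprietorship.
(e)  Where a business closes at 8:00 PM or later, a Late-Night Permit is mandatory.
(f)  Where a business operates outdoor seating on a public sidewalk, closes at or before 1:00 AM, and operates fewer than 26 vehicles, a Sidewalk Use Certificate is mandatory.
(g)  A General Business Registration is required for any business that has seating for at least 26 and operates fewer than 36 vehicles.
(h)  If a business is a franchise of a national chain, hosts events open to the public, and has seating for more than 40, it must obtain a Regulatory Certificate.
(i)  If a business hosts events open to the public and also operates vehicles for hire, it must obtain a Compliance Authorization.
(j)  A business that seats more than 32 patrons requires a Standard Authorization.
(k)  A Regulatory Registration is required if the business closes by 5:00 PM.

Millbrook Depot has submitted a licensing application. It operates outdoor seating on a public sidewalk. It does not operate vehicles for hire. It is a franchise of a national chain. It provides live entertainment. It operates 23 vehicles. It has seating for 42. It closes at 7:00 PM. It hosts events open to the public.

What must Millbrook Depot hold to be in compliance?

(a) seating 42 ≥ 28 → General Business Authorization required.
(b) seating 42 < 70; vehicles 23 < 25; closes 7:00 PM, after 6:00 PM → General Business Permit not required.
(c) closes 7:00 PM, at/before 9:00 PM → exempt from General Business Authorization.
(d) is a franchise of a national chain (not: is a sole proprietorship) → Standard Registration not required.
(e) closes 7:00 PM, at/before 8:00 PM → Late-Night Permit not required.
(f) operates outdoor seating on a public sidewalk; closes 7:00 PM, at/before 1:00 AM; vehicles 23 < 26 → Sidewalk Use Certificate required.
(g) seating 42 ≥ 26; vehicles 23 < 36 → General Business Registration required.
(h) is a franchise of a national chain; hosts events open to the public; seating 42 > 40 → Regulatory Certificate required.
(i) hosts events open to the public; does not operate vehicles for hire → Compliance Authorization not required.
(j) seating 42 > 32 → Standard Authorization required.
(k) closes 7:00 PM, after 5:00 PM → Regulatory Registration not required.

General Business Registration, Regulatory Certificate, Sidewalk Use Certificate, Standard Authorization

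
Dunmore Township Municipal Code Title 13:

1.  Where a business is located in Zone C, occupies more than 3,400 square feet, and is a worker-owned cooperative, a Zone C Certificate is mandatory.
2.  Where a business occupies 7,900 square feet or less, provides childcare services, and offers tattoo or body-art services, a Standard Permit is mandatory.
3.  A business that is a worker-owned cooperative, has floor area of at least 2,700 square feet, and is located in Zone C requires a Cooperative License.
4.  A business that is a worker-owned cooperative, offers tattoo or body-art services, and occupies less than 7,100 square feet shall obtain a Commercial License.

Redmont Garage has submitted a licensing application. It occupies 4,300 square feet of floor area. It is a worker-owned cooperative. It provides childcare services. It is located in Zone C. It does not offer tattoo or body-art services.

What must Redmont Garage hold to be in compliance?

1. is located in Zone C; floor area 4,300 square feet > 3,400 square feet; is a worker-owned cooperative → Zone C Certificate required.
2. floor area 4,300 square feet ≤ 7,900 square feet; provides childcare services; does not offer tattoo or body-art services → Standard Permit not required.
3. is a worker-owned cooperative; floor area 4,300 square feet ≥ 2,700 square feet; is located in Zone C → Cooperative License required.
4. is a worker-owned cooperative; does not offer tattoo or body-art services; floor area 4,300 square feet < 7,100 square feet → Commercial License not required.

Cooperative License, Zone C Certificate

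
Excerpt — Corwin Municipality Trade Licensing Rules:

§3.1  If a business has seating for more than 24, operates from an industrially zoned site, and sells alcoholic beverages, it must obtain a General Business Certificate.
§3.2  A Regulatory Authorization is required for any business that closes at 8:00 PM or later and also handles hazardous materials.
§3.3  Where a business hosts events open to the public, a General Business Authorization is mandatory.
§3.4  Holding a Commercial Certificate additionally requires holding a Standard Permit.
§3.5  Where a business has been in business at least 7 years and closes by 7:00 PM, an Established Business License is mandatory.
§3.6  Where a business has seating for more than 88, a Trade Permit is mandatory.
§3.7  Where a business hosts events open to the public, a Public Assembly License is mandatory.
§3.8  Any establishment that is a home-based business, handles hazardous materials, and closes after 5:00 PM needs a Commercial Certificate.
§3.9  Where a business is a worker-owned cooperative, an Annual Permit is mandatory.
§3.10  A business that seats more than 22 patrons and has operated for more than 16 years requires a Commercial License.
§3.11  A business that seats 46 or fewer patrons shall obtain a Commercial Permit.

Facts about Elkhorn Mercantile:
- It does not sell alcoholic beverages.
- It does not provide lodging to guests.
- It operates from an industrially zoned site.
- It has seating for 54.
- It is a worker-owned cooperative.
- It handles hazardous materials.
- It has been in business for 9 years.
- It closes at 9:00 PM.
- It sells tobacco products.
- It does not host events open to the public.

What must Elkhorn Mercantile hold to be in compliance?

§3.1 seating 54 > 24; operates from an industrially zoned site; does not sell alcoholic beverages → General Business Certificate not required.
§3.2 closes 9:00 PM, after 8:00 PM; handles hazardous materials → Regulatory Authorization required.
§3.3 does not host events open to the public → General Business Authorization not required.
§3.4 Commercial Certificate is not required → no effect.
§3.5 years in business 9 ≥ 7; closes 9:00 PM, after 7:00 PM → Established Business License not required.
§3.6 seating 54 ≤ 88 → Trade Permit not required.
§3.7 does not host events open to the public → Public Assembly License not required.
§3.8 operates from an industrially zoned site (not: is a home-based business); handles hazardous materials; closes 9:00 PM, after 5:00 PM → Commercial Certificate not required.
§3.9 is a worker-owned cooperative → Annual Permit required.
§3.10 seating 54 > 22; years in business 9 ≤ 16 → Commercial License not required.
§3.11 seating 54 > 46 → Commercial Permit not required.

Annual Permit, Regulatory Authorization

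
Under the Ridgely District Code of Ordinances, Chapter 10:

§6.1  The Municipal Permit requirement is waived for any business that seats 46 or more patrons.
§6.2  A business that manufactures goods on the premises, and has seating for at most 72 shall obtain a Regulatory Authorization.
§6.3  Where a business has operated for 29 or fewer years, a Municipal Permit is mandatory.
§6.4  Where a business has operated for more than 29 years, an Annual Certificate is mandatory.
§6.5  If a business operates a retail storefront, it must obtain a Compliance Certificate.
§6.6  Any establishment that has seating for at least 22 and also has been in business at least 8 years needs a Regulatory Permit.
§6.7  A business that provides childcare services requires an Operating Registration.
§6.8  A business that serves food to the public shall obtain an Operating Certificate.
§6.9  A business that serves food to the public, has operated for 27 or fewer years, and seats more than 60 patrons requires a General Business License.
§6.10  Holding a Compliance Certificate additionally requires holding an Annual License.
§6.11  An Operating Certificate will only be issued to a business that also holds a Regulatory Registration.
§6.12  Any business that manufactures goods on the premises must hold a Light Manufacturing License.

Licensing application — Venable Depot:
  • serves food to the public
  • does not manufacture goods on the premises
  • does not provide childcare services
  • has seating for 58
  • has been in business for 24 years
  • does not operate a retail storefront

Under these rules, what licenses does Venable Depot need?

§6.1 seating 58 ≥ 46 → exempt from Municipal Permit.
§6.2 does not manufacture goods on the premises; seating 58 ≤ 72 → Regulatory Authorization not required.
§6.3 years in business 24 ≤ 29 → Municipal Permit required.
§6.4 years in business 24 ≤ 29 → Annual Certificate not required.
§6.5 does not operate a retail storefront → Compliance Certificate not required.
§6.6 seating 58 ≥ 22; years in business 24 ≥ 8 → Regulatory Permit required.
§6.7 does not provide childcare services → Operating Registration not required.
§6.8 serves food to the public → Operating Certificate required.
§6.9 serves food to the public; years in business 24 ≤ 27; seating 58 ≤ 60 → General Business License not required.
§6.10 Compliance Certificate is not required → no effect.
§6.11 Operating Certificate is required → Regulatory Registration also required.
§6.12 does not manufacture goods on the premises → Light Manufacturing License not required.

Operating Certificate, Regulatory Permit, Regulatory Registration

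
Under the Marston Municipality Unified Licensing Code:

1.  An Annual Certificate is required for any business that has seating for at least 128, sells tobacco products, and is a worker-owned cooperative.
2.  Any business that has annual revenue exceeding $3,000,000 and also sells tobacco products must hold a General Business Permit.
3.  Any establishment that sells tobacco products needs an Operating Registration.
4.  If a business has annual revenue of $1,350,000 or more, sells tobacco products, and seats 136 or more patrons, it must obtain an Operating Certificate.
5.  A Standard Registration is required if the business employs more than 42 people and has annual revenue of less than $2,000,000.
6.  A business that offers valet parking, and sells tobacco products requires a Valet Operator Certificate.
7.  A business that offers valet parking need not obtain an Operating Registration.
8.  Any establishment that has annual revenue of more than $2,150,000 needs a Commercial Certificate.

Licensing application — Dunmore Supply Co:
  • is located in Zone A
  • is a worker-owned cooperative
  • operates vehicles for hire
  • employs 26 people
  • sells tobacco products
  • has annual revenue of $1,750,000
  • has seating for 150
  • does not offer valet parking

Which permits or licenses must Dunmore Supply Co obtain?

1. seating 150 ≥ 128; sells tobacco products; is a worker-owned cooperative → Annual Certificate required.
2. revenue $1,750,000 ≤ $3,000,000; sells tobacco products → General Business Permit not required.
3. sells tobacco products → Operating Registration required.
4. revenue $1,750,000 ≥ $1,350,000; sells tobacco products; seating 150 ≥ 136 → Operating Certificate required.
5. employees 26 ≤ 42; revenue $1,750,000 < $2,000,000 → Standard Registration not required.
6. does not offer valet parking; sells tobacco products → Valet Operator Certificate not required.
7. does not offer valet parking → Operating Registration exemption does not apply.
8. revenue $1,750,000 ≤ $2,150,000 → Commercial Certificate not required.

Annual Certificate, Operating Certificate, Operating Registration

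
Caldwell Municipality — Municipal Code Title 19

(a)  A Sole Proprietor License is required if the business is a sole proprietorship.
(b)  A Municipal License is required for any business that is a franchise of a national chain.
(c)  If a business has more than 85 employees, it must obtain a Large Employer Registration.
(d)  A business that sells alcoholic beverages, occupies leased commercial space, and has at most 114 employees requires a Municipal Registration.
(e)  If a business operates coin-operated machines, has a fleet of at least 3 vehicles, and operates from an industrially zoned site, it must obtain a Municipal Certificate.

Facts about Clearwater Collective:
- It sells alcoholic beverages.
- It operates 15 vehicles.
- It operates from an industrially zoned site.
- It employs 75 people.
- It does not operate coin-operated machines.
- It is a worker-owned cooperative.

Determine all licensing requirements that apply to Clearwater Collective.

(a) is a worker-owned cooperative (not: is a sole proprietorship) → Sole Proprietor License not required.
(b) is a worker-owned cooperative (not: is a franchise of a national chain) → Municipal License not required.
(c) employees 75 ≤ 85 → Large Employer Registration not required.
(d) sells alcoholic beverages; operates from an industrially zoned site (not: occupies leased commercial space); employees 75 ≤ 114 → Municipal Registration not required.
(e) does not operate coin-operated machines; vehicles 15 ≥ 3; operates from an industrially zoned site → Municipal Certificate not required.

None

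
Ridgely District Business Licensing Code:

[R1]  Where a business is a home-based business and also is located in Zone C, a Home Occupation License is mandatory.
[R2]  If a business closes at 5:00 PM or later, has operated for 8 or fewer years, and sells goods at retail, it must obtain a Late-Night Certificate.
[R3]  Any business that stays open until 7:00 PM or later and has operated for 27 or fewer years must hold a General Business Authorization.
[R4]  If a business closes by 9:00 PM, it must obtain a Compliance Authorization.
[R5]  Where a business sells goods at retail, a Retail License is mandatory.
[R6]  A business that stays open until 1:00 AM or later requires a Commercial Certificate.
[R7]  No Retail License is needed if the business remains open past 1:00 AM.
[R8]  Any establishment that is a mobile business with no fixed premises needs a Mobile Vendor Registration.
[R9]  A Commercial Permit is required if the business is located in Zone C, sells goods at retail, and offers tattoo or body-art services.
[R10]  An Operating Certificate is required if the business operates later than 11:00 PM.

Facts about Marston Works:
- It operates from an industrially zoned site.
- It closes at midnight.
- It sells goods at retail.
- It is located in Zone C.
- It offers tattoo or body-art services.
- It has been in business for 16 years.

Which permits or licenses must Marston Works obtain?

Commercial Permit, General Business Authorization, Operating Certificate, Retail License

[R1] operates from an industrially zoned site (not: is a home-based business); is located in Zone C → Home Occupation License not required.
[R2] closes midnight, after 5:00 PM; years in business 16 > 8; sells goods at retail → Late-Night Certificate not required.
[R3] closes midnight, after 7:00 PM; years in business 16 ≤ 27 → General Business Authorization required.
[R4] closes midnight, after 9:00 PM → Compliance Authorization not required.
[R5] sells goods at retail → Retail License required.
[R6] closes midnight, at/before 1:00 AM → Commercial Certificate not required.
[R7] closes midnight, at/before 1:00 AM → Retail License exemption does not apply.
[R8] operates from an industrially zoned site (not: is a mobile business with no fixed premises) → Mobile Vendor Registration not required.
[R9] is located in Zone C; sells goods at retail; offers tattoo or body-art services → Commercial Permit required.
[R10] closes midnight, after 11:00 PM → Operating Certificate required.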